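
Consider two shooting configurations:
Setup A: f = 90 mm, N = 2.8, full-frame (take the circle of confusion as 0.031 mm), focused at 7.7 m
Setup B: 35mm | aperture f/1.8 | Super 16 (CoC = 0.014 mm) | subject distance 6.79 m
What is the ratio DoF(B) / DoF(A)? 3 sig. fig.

Setup A: H = 90²/(2.8×0.031) + 90 ≈ 93408.0 mm; DoF = Df − Dn = 8383.7 − 7119.4 ≈ 1264.3 mm.
Setup B: H = 35²/(1.8×0.014) + 35 ≈ 48646.1 mm; DoF = Df − Dn = 7885.8 − 5961.6 ≈ 1924.2 mm.
Ratio = 1924.2 / 1264.3 ≈ 1.52.

1.52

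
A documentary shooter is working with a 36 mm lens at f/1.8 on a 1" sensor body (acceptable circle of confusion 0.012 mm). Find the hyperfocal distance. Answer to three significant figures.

60.0 m

Hyperfocal distance H = f²/(N·c) + f = 36²/(1.8 × 0.012) + 36 = 1296/0.0216 + 36 ≈ 60036.0 mm ≈ 60.0 m.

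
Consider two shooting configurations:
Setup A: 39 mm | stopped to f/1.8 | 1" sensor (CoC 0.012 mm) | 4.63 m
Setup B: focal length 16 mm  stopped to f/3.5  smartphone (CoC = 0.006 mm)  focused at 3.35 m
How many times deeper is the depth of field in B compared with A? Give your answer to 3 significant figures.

Setup A: H = 39²/(1.8×0.012) + 39 ≈ 70455.7 mm; DoF = Df − Dn = 4952.92 − 4346.61 ≈ 606.31 mm.
Setup B: H = 16²/(3.5×0.006) + 16 ≈ 12206.5 mm; DoF = Df − Dn = 4611.1 − 2630.6 ≈ 1980.5 mm.
Ratio = 1980.5 / 606.31 ≈ 3.27.

3.27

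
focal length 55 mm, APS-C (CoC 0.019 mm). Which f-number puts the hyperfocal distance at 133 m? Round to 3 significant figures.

f/1.20

Rearrange H = f²/(N·c) + f for N: N = f² / ((H − f)·c).
N = 55² / ((133000 − 55) × 0.019) = 3025 / 2526 ≈ 1.20.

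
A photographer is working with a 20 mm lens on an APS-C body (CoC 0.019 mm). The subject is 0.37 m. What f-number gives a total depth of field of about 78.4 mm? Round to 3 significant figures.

f/6.30

Write h = H − f = f²/(N·c). The thin-lens limits are Dn = s·h/(h + (s−f)) and Df = s·h/(h − (s−f)), so DoF = Df − Dn = 2·s·(s−f)·h / (h² − (s−f)²).
That is a quadratic in h: DoF·h² − 2·s·(s−f)·h − DoF·(s−f)² = 0 ⇒ h = (s−f)·(s + √(s² + DoF²)) / DoF = 350 × (370 + √(370² + 78.4²)) / 78.4 = 350 × (370 + 378.215) / 78.4 ≈ 3340.2 mm.
Then N = f²/(c·h) = 20² / (0.019 × 3340.2) = 400 / 63.465 ≈ 6.30.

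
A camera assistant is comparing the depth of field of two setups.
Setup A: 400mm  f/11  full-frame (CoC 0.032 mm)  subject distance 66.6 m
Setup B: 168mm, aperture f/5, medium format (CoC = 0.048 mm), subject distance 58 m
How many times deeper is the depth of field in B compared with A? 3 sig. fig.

3.80

Setup A: H = 400²/(11×0.032) + 400 ≈ 454945.5 mm; DoF = Df − Dn = 77953 − 58133 ≈ 19820 mm.
Setup B: H = 168²/(5×0.048) + 168 ≈ 117768.0 mm; DoF = Df − Dn = 114121 − 38880 ≈ 75241 mm.
Ratio = 75241 / 19820 ≈ 3.80.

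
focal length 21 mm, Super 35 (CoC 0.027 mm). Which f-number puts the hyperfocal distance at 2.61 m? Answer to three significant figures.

f/6.31

Rearrange H = f²/(N·c) + f for N: N = f² / ((H − f)·c).
N = 21² / ((2610 − 21) × 0.027) = 441 / 69.90 ≈ 6.31.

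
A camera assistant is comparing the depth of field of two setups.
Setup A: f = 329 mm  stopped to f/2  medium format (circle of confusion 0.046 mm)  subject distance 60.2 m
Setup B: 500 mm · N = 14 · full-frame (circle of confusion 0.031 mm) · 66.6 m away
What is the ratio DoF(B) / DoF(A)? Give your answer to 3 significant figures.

2.52

Setup A: H = 329²/(2×0.046) + 329 ≈ 1176861.6 mm; DoF = Df − Dn = 63427.7 − 57284.9 ≈ 6142.8 mm.
Setup B: H = 500²/(14×0.031) + 500 ≈ 576536.9 mm; DoF = Df − Dn = 75233 − 59744 ≈ 15489 mm.
Ratio = 15489 / 6142.8 ≈ 2.52.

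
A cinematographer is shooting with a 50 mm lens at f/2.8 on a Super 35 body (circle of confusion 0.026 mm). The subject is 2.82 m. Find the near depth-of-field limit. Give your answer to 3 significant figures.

Hyperfocal distance H = f²/(N·c) + f = 50²/(2.8 × 0.026) + 50 = 2500/0.0728 + 50 ≈ 34390.7 mm ≈ 34.39 m.
Near limit Dn = s·(H − f)/(H + s − 2f) = 2820 × (34390.7 − 50) / (34390.7 + 2820 − 2 × 50) = 2820 × 34340.7 / 37110.7 ≈ 2609.5 mm ≈ 2.61 m.

2.61 m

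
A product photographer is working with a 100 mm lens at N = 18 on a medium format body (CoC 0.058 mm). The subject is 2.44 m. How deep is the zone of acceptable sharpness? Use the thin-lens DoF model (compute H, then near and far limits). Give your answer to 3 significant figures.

1.27 m

Hyperfocal distance H = f²/(N·c) + f = 100²/(18 × 0.058) + 100 = 10000/1.044 + 100 ≈ 9678.5 mm ≈ 9.679 m.
Near limit Dn = s·(H − f)/(H + s − 2f) = 2440 × (9678.5 − 100) / (9678.5 + 2440 − 2 × 100) = 2440 × 9578.5 / 11918.5 ≈ 1960.9 mm.
Far limit Df = s·(H − f)/(H − s) = 2440 × (9678.5 − 100) / (9678.5 − 2440) = 2440 × 9578.5 / 7238.5 ≈ 3228.8 mm.
Depth of field = Df − Dn = 3228.8 − 1960.9 ≈ 1267.9 mm ≈ 1.27 m.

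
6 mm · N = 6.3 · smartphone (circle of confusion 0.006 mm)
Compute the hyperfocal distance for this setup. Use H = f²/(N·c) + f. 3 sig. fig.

0.958 m

Hyperfocal distance H = f²/(N·c) + f = 6²/(6.3 × 0.006) + 6 = 36/0.0378 + 6 ≈ 958.4 mm ≈ 0.958 m.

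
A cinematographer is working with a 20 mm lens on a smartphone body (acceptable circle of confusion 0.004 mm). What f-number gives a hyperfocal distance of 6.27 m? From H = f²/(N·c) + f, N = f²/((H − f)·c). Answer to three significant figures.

f/16

Rearrange H = f²/(N·c) + f for N: N = f² / ((H − f)·c).
N = 20² / ((6270 − 20) × 0.004) = 400 / 25.00 ≈ 16.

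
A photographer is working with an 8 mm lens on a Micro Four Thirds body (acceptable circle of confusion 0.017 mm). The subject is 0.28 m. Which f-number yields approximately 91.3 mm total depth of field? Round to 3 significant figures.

f/2.20

Write h = H − f = f²/(N·c). The thin-lens limits are Dn = s·h/(h + (s−f)) and Df = s·h/(h − (s−f)), so DoF = Df − Dn = 2·s·(s−f)·h / (h² − (s−f)²).
That is a quadratic in h: DoF·h² − 2·s·(s−f)·h − DoF·(s−f)² = 0 ⇒ h = (s−f)·(s + √(s² + DoF²)) / DoF = 272 × (280 + √(280² + 91.3²)) / 91.3 = 272 × (280 + 294.509) / 91.3 ≈ 1711.6 mm.
Then N = f²/(c·h) = 8² / (0.017 × 1711.6) = 64 / 29.097 ≈ 2.20.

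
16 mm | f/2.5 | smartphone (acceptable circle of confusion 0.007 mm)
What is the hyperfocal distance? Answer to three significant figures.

14.6 m

Hyperfocal distance H = f²/(N·c) + f = 16²/(2.5 × 0.007) + 16 = 256/0.0175 + 16 ≈ 14644.6 mm ≈ 14.6 m.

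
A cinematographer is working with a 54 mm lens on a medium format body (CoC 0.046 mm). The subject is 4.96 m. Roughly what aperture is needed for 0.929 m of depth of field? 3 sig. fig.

f/1.20

Write h = H − f = f²/(N·c). The thin-lens limits are Dn = s·h/(h + (s−f)) and Df = s·h/(h − (s−f)), so DoF = Df − Dn = 2·s·(s−f)·h / (h² − (s−f)²).
That is a quadratic in h: DoF·h² − 2·s·(s−f)·h − DoF·(s−f)² = 0 ⇒ h = (s−f)·(s + √(s² + DoF²)) / DoF = 4906 × (4960 + √(4960² + 929²)) / 929 = 4906 × (4960 + 5046.25) / 929 ≈ 52842 mm.
Then N = f²/(c·h) = 54² / (0.046 × 52842) = 2916 / 2430.8 ≈ 1.20.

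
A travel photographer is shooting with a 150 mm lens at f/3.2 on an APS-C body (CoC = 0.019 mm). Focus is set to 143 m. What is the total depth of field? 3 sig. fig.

Hyperfocal distance H = f²/(N·c) + f = 150²/(3.2 × 0.019) + 150 = 22500/0.0608 + 150 ≈ 370215.8 mm ≈ 370.2 m.
Near limit Dn = s·(H − f)/(H + s − 2f) = 143000 × (370215.8 − 150) / (370215.8 + 143000 − 2 × 150) = 143000 × 370065.8 / 512915.8 ≈ 103174 mm.
Far limit Df = s·(H − f)/(H − s) = 143000 × (370215.8 − 150) / (370215.8 − 143000) = 143000 × 370065.8 / 227215.8 ≈ 232904 mm.
Depth of field = Df − Dn = 232904 − 103174 ≈ 129730 mm ≈ 130 m.

130 m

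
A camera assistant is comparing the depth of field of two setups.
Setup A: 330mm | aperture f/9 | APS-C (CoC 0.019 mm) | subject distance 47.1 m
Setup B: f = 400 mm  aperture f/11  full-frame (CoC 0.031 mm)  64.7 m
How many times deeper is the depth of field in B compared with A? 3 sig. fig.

2.60

Setup A: H = 330²/(9×0.019) + 330 ≈ 637172.1 mm; DoF = Df − Dn = 50833.2 − 43877.6 ≈ 6955.6 mm.
Setup B: H = 400²/(11×0.031) + 400 ≈ 469608.2 mm; DoF = Df − Dn = 74974 − 56902 ≈ 18072 mm.
Ratio = 18072 / 6955.6 ≈ 2.60.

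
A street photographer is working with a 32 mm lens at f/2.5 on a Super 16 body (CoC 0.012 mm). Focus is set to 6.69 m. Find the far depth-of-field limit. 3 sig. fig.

8.31 m

Hyperfocal distance H = f²/(N·c) + f = 32²/(2.5 × 0.012) + 32 = 1024/0.03 + 32 ≈ 34165.3 mm ≈ 34.17 m.
Far limit Df = s·(H − f)/(H − s) = 6690 × (34165.3 − 32) / (34165.3 − 6690) = 6690 × 34133.3 / 27475.3 ≈ 8311.2 mm ≈ 8.31 m.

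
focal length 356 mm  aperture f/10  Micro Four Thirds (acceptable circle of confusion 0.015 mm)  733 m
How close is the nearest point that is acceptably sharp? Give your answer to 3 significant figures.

393 m

Hyperfocal distance H = f²/(N·c) + f = 356²/(10 × 0.015) + 356 = 126736/0.15 + 356 ≈ 845262.7 mm ≈ 845.3 m.
Near limit Dn = s·(H − f)/(H + s − 2f) = 733000 × (845262.7 − 356) / (845262.7 + 733000 − 2 × 356) = 733000 × 844906.7 / 1577550.7 ≈ 392581 mm ≈ 393 m.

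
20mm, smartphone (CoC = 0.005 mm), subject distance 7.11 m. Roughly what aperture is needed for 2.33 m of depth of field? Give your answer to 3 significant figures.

f/1.80

Write h = H − f = f²/(N·c). The thin-lens limits are Dn = s·h/(h + (s−f)) and Df = s·h/(h − (s−f)), so DoF = Df − Dn = 2·s·(s−f)·h / (h² − (s−f)²).
That is a quadratic in h: DoF·h² − 2·s·(s−f)·h − DoF·(s−f)² = 0 ⇒ h = (s−f)·(s + √(s² + DoF²)) / DoF = 7090 × (7110 + √(7110² + 2330²)) / 2330 = 7090 × (7110 + 7482.05) / 2330 ≈ 44402 mm.
Then N = f²/(c·h) = 20² / (0.005 × 44402) = 400 / 222.01 ≈ 1.80.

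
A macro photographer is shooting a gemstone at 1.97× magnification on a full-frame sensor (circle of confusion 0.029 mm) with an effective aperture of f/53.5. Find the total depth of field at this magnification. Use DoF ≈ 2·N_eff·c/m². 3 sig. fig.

0.800 mm

At magnification m, DoF ≈ 2·N_eff·c/m² = 2 × 53.5 × 0.029 / 1.97² = 3.103 / 3.881 ≈ 0.8 mm.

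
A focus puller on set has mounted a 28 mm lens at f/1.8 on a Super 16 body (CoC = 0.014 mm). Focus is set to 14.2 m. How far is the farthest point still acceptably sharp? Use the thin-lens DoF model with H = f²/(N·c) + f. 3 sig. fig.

Hyperfocal distance H = f²/(N·c) + f = 28²/(1.8 × 0.014) + 28 = 784/0.0252 + 28 ≈ 31139.1 mm ≈ 31.14 m.
Far limit Df = s·(H − f)/(H − s) = 14200 × (31139.1 − 28) / (31139.1 − 14200) = 14200 × 31111.1 / 16939.1 ≈ 26080 mm ≈ 26.1 m.

26.1 m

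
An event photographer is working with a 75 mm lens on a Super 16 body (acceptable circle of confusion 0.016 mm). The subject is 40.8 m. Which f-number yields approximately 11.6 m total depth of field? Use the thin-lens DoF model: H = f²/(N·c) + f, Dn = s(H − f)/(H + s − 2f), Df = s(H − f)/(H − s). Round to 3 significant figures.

f/1.20

Write h = H − f = f²/(N·c). The thin-lens limits are Dn = s·h/(h + (s−f)) and Df = s·h/(h − (s−f)), so DoF = Df − Dn = 2·s·(s−f)·h / (h² − (s−f)²).
That is a quadratic in h: DoF·h² − 2·s·(s−f)·h − DoF·(s−f)² = 0 ⇒ h = (s−f)·(s + √(s² + DoF²)) / DoF = 40725 × (40800 + √(40800² + 11600²)) / 11600 = 40725 × (40800 + 42417.0) / 11600 ≈ 292156 mm.
Then N = f²/(c·h) = 75² / (0.016 × 292156) = 5625 / 4674.5 ≈ 1.20.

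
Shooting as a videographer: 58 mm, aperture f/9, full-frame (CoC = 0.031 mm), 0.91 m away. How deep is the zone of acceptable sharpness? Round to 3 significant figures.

129 mm

Hyperfocal distance H = f²/(N·c) + f = 58²/(9 × 0.031) + 58 = 3364/0.279 + 58 ≈ 12115.3 mm ≈ 12.12 m.
Near limit Dn = s·(H − f)/(H + s − 2f) = 910 × (12115.3 − 58) / (12115.3 + 910 − 2 × 58) = 910 × 12057.3 / 12909.3 ≈ 849.94 mm.
Far limit Df = s·(H − f)/(H − s) = 910 × (12115.3 − 58) / (12115.3 − 910) = 910 × 12057.3 / 11205.3 ≈ 979.19 mm.
Depth of field = Df − Dn = 979.19 − 849.94 ≈ 129.25 mm.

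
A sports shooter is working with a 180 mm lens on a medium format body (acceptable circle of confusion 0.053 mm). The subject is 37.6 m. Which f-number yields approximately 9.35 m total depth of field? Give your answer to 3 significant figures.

f/2.00

Write h = H − f = f²/(N·c). The thin-lens limits are Dn = s·h/(h + (s−f)) and Df = s·h/(h − (s−f)), so DoF = Df − Dn = 2·s·(s−f)·h / (h² − (s−f)²).
That is a quadratic in h: DoF·h² − 2·s·(s−f)·h − DoF·(s−f)² = 0 ⇒ h = (s−f)·(s + √(s² + DoF²)) / DoF = 37420 × (37600 + √(37600² + 9350²)) / 9350 = 37420 × (37600 + 38745.1) / 9350 ≈ 305544 mm.
Then N = f²/(c·h) = 180² / (0.053 × 305544) = 32400 / 16194 ≈ 2.00.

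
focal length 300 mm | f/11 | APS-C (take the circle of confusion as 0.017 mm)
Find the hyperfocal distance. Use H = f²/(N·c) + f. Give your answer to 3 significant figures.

Hyperfocal distance H = f²/(N·c) + f = 300²/(11 × 0.017) + 300 = 90000/0.187 + 300 ≈ 481583.4 mm ≈ 482 m.

482 m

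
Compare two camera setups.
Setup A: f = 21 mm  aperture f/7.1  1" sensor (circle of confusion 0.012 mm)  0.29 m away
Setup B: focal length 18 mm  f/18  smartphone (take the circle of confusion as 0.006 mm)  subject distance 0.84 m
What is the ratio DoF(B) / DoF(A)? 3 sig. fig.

16.5

Setup A: H = 21²/(7.1×0.012) + 21 ≈ 5197.1 mm; DoF = Df − Dn = 305.898 − 275.673 ≈ 30.225 mm.
Setup B: H = 18²/(18×0.006) + 18 ≈ 3018.0 mm; DoF = Df − Dn = 1157.02 − 659.34 ≈ 497.68 mm.
Ratio = 497.68 / 30.225 ≈ 16.5.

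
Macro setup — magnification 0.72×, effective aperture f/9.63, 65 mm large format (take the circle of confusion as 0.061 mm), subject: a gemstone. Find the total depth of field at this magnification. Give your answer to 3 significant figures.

2.27 mm

At magnification m, DoF ≈ 2·N_eff·c/m² = 2 × 9.63 × 0.061 / 0.72² = 1.175 / 0.5184 ≈ 2.27 mm.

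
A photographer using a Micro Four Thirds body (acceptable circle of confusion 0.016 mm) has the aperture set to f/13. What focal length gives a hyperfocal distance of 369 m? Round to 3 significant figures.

277 mm

From H = f²/(N·c) + f, with f ≪ H: f ≈ √(H·N·c) = √(369000 × 13 × 0.016) = √76752 ≈ 277.0 mm.
The +f correction barely moves this — solving exactly, f² + N·c·f − N·c·H = 0 ⇒ f = (−N·c + √((N·c)² + 4·N·c·H))/2 = (−0.208 + √307008)/2 ≈ 276.94 mm, so f ≈ 277 mm.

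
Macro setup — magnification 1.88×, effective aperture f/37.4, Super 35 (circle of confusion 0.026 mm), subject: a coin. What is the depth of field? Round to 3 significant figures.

0.550 mm

At magnification m, DoF ≈ 2·N_eff·c/m² = 2 × 37.4 × 0.026 / 1.88² = 1.945 / 3.534 ≈ 0.55 mm.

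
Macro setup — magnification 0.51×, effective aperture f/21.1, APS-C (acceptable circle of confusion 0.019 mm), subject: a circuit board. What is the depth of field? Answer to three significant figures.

At magnification m, DoF ≈ 2·N_eff·c/m² = 2 × 21.1 × 0.019 / 0.51² = 0.8018 / 0.2601 ≈ 3.08 mm.

3.08 mm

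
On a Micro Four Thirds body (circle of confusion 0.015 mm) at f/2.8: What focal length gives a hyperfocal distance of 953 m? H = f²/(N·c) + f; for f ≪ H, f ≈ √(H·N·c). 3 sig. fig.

200 mm

From H = f²/(N·c) + f, with f ≪ H: f ≈ √(H·N·c) = √(953000 × 2.8 × 0.015) = √40026 ≈ 200.1 mm.
The +f correction barely moves this — solving exactly, f² + N·c·f − N·c·H = 0 ⇒ f = (−N·c + √((N·c)² + 4·N·c·H))/2 = (−0.042 + √160104)/2 ≈ 200.04 mm, so f ≈ 200 mm.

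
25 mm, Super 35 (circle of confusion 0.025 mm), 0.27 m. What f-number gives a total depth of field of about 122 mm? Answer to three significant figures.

Write h = H − f = f²/(N·c). The thin-lens limits are Dn = s·h/(h + (s−f)) and Df = s·h/(h − (s−f)), so DoF = Df − Dn = 2·s·(s−f)·h / (h² − (s−f)²).
That is a quadratic in h: DoF·h² − 2·s·(s−f)·h − DoF·(s−f)² = 0 ⇒ h = (s−f)·(s + √(s² + DoF²)) / DoF = 245 × (270 + √(270² + 122²)) / 122 = 245 × (270 + 296.284) / 122 ≈ 1137.2 mm.
Then N = f²/(c·h) = 25² / (0.025 × 1137.2) = 625 / 28.430 ≈ 22.

f/22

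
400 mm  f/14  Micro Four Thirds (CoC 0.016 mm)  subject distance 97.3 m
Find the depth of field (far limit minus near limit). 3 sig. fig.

Hyperfocal distance H = f²/(N·c) + f = 400²/(14 × 0.016) + 400 = 160000/0.224 + 400 ≈ 714685.7 mm ≈ 714.7 m.
Near limit Dn = s·(H − f)/(H + s − 2f) = 97300 × (714685.7 − 400) / (714685.7 + 97300 − 2 × 400) = 97300 × 714285.7 / 811185.7 ≈ 85677 mm.
Far limit Df = s·(H − f)/(H − s) = 97300 × (714685.7 − 400) / (714685.7 − 97300) = 97300 × 714285.7 / 617385.7 ≈ 112571 mm.
Depth of field = Df − Dn = 112571 − 85677 ≈ 26894 mm ≈ 26.9 m.

26.9 m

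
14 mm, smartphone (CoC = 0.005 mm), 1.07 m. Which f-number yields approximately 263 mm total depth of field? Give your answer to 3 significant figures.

f/4.50

Write h = H − f = f²/(N·c). The thin-lens limits are Dn = s·h/(h + (s−f)) and Df = s·h/(h − (s−f)), so DoF = Df − Dn = 2·s·(s−f)·h / (h² − (s−f)²).
That is a quadratic in h: DoF·h² − 2·s·(s−f)·h − DoF·(s−f)² = 0 ⇒ h = (s−f)·(s + √(s² + DoF²)) / DoF = 1056 × (1070 + √(1070² + 263²)) / 263 = 1056 × (1070 + 1101.85) / 263 ≈ 8720.4 mm.
Then N = f²/(c·h) = 14² / (0.005 × 8720.4) = 196 / 43.602 ≈ 4.50.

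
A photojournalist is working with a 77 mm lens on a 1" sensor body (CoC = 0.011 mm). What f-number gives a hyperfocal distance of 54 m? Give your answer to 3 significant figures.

Rearrange H = f²/(N·c) + f for N: N = f² / ((H − f)·c).
N = 77² / ((54000 − 77) × 0.011) = 5929 / 593.2 ≈ 10.

f/10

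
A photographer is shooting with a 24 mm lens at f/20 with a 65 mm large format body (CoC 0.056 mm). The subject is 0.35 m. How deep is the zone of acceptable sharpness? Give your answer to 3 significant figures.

Hyperfocal distance H = f²/(N·c) + f = 24²/(20 × 0.056) + 24 = 576/1.12 + 24 ≈ 538.3 mm ≈ 0.538 m.
Near limit Dn = s·(H − f)/(H + s − 2f) = 350 × (538.3 − 24) / (538.3 + 350 − 2 × 24) = 350 × 514.3 / 840.3 ≈ 214.21 mm.
Far limit Df = s·(H − f)/(H − s) = 350 × (538.3 − 24) / (538.3 − 350) = 350 × 514.3 / 188.3 ≈ 955.99 mm.
Depth of field = Df − Dn = 955.99 − 214.21 ≈ 741.78 mm ≈ 0.742 m.

0.742 m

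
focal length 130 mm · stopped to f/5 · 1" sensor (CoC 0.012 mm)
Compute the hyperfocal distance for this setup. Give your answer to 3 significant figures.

282 m

Hyperfocal distance H = f²/(N·c) + f = 130²/(5 × 0.012) + 130 = 16900/0.06 + 130 ≈ 281796.7 mm ≈ 282 m.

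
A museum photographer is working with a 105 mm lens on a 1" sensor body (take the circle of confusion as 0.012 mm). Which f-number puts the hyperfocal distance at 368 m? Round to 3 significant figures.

f/2.50

Rearrange H = f²/(N·c) + f for N: N = f² / ((H − f)·c).
N = 105² / ((368000 − 105) × 0.012) = 11025 / 4415 ≈ 2.50.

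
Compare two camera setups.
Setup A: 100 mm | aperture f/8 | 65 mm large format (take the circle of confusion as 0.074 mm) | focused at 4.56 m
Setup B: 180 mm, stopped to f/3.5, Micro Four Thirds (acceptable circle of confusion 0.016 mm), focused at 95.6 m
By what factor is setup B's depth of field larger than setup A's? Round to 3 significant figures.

Setup A: H = 100²/(8×0.074) + 100 ≈ 16991.9 mm; DoF = Df − Dn = 6195.9 − 3607.5 ≈ 2588.4 mm.
Setup B: H = 180²/(3.5×0.016) + 180 ≈ 578751.4 mm; DoF = Df − Dn = 114481 − 82065 ≈ 32416 mm.
Ratio = 32416 / 2588.4 ≈ 12.5.

12.5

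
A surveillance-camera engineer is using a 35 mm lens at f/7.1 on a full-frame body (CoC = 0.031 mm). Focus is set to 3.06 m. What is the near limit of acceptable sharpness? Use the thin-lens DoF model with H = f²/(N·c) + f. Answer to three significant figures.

1.98 m

Hyperfocal distance H = f²/(N·c) + f = 35²/(7.1 × 0.031) + 35 = 1225/0.2201 + 35 ≈ 5600.7 mm ≈ 5.601 m.
Near limit Dn = s·(H − f)/(H + s − 2f) = 3060 × (5600.7 − 35) / (5600.7 + 3060 − 2 × 35) = 3060 × 5565.7 / 8590.7 ≈ 1982.5 mm ≈ 1.98 m.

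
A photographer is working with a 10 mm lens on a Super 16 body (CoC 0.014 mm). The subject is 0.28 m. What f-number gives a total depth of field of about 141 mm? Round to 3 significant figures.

f/6.29

Write h = H − f = f²/(N·c). The thin-lens limits are Dn = s·h/(h + (s−f)) and Df = s·h/(h − (s−f)), so DoF = Df − Dn = 2·s·(s−f)·h / (h² − (s−f)²).
That is a quadratic in h: DoF·h² − 2·s·(s−f)·h − DoF·(s−f)² = 0 ⇒ h = (s−f)·(s + √(s² + DoF²)) / DoF = 270 × (280 + √(280² + 141²)) / 141 = 270 × (280 + 313.498) / 141 ≈ 1136.5 mm.
Then N = f²/(c·h) = 10² / (0.014 × 1136.5) = 100 / 15.911 ≈ 6.29.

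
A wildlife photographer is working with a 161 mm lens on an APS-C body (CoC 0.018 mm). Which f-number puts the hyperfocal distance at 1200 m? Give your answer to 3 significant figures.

f/1.20

Rearrange H = f²/(N·c) + f for N: N = f² / ((H − f)·c).
N = 161² / ((1200000 − 161) × 0.018) = 25921 / 21597 ≈ 1.20.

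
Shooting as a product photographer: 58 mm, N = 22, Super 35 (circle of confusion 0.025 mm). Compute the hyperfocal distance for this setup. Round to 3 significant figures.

Hyperfocal distance H = f²/(N·c) + f = 58²/(22 × 0.025) + 58 = 3364/0.55 + 58 ≈ 6174.4 mm ≈ 6.17 m.

6.17 m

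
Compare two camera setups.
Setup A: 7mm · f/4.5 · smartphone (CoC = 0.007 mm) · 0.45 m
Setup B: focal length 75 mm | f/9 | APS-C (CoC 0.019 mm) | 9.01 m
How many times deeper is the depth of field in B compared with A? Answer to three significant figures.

Setup A: H = 7²/(4.5×0.007) + 7 ≈ 1562.6 mm; DoF = Df − Dn = 629.18 − 350.25 ≈ 278.93 mm.
Setup B: H = 75²/(9×0.019) + 75 ≈ 32969.7 mm; DoF = Df − Dn = 12370.0 − 7085.4 ≈ 5284.6 mm.
Ratio = 5284.6 / 278.93 ≈ 18.9.

18.9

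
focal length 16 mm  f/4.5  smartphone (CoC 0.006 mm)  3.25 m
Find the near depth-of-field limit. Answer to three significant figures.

2.42 m

Hyperfocal distance H = f²/(N·c) + f = 16²/(4.5 × 0.006) + 16 = 256/0.027 + 16 ≈ 9497.5 mm ≈ 9.497 m.
Near limit Dn = s·(H − f)/(H + s − 2f) = 3250 × (9497.5 − 16) / (9497.5 + 3250 − 2 × 16) = 3250 × 9481.5 / 12715.5 ≈ 2423.4 mm ≈ 2.42 m.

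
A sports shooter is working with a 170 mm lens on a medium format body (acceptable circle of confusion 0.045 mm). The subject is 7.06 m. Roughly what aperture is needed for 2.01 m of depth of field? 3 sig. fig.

Write h = H − f = f²/(N·c). The thin-lens limits are Dn = s·h/(h + (s−f)) and Df = s·h/(h − (s−f)), so DoF = Df − Dn = 2·s·(s−f)·h / (h² − (s−f)²).
That is a quadratic in h: DoF·h² − 2·s·(s−f)·h − DoF·(s−f)² = 0 ⇒ h = (s−f)·(s + √(s² + DoF²)) / DoF = 6890 × (7060 + √(7060² + 2010²)) / 2010 = 6890 × (7060 + 7340.55) / 2010 ≈ 49363 mm.
Then N = f²/(c·h) = 170² / (0.045 × 49363) = 28900 / 2221.3 ≈ 13.

f/13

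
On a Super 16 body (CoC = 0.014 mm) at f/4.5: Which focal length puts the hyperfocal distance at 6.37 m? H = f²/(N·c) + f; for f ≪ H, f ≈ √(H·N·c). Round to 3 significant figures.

20.0 mm

From H = f²/(N·c) + f, with f ≪ H: f ≈ √(H·N·c) = √(6370 × 4.5 × 0.014) = √401.31 ≈ 20.03 mm.
The +f correction barely moves this — solving exactly, f² + N·c·f − N·c·H = 0 ⇒ f = (−N·c + √((N·c)² + 4·N·c·H))/2 = (−0.063 + √1605.2)/2 ≈ 20.001 mm, so f ≈ 20.0 mm.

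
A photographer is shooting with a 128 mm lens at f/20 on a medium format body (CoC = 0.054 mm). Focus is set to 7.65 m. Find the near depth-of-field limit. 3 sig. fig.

5.11 m

Hyperfocal distance H = f²/(N·c) + f = 128²/(20 × 0.054) + 128 = 16384/1.08 + 128 ≈ 15298.4 mm ≈ 15.30 m.
Near limit Dn = s·(H − f)/(H + s − 2f) = 7650 × (15298.4 − 128) / (15298.4 + 7650 − 2 × 128) = 7650 × 15170.4 / 22692.4 ≈ 5114.2 mm ≈ 5.11 m.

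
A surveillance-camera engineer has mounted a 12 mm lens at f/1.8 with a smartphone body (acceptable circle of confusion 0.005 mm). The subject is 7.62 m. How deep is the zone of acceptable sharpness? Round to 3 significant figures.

Hyperfocal distance H = f²/(N·c) + f = 12²/(1.8 × 0.005) + 12 = 144/0.009 + 12 ≈ 16012.0 mm ≈ 16.01 m.
Near limit Dn = s·(H − f)/(H + s − 2f) = 7620 × (16012.0 − 12) / (16012.0 + 7620 − 2 × 12) = 7620 × 16000.0 / 23608.0 ≈ 5164.4 mm.
Far limit Df = s·(H − f)/(H − s) = 7620 × (16012.0 − 12) / (16012.0 − 7620) = 7620 × 16000.0 / 8392.0 ≈ 14528.1 mm.
Depth of field = Df − Dn = 14528.1 − 5164.4 ≈ 9363.7 mm ≈ 9.36 m.

9.36 m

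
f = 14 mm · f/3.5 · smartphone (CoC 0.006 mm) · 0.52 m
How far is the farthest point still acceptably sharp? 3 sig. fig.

0.550 m

Hyperfocal distance H = f²/(N·c) + f = 14²/(3.5 × 0.006) + 14 = 196/0.021 + 14 ≈ 9347.3 mm ≈ 9.347 m.
Far limit Df = s·(H − f)/(H − s) = 520 × (9347.3 − 14) / (9347.3 − 520) = 520 × 9333.3 / 8827.3 ≈ 549.81 mm ≈ 0.550 m.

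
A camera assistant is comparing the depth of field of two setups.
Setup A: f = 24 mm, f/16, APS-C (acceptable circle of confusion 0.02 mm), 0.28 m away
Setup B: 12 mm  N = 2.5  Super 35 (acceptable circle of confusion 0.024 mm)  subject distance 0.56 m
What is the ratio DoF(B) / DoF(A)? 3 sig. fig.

Setup A: H = 24²/(16×0.02) + 24 ≈ 1824.0 mm; DoF = Df − Dn = 326.425 − 245.136 ≈ 81.289 mm.
Setup B: H = 12²/(2.5×0.024) + 12 ≈ 2412.0 mm; DoF = Df − Dn = 725.70 − 455.90 ≈ 269.80 mm.
Ratio = 269.80 / 81.289 ≈ 3.32.

3.32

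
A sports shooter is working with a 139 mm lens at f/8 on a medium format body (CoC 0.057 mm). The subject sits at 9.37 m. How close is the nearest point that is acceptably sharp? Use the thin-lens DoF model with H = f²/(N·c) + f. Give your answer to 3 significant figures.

7.69 m

Hyperfocal distance H = f²/(N·c) + f = 139²/(8 × 0.057) + 139 = 19321/0.456 + 139 ≈ 42509.6 mm ≈ 42.51 m.
Near limit Dn = s·(H − f)/(H + s − 2f) = 9370 × (42509.6 − 139) / (42509.6 + 9370 − 2 × 139) = 9370 × 42370.6 / 51601.6 ≈ 7693.8 mm ≈ 7.69 m.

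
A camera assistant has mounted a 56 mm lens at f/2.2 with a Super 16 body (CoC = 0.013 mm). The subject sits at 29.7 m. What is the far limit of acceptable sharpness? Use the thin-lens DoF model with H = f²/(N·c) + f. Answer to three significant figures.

40.7 m

Hyperfocal distance H = f²/(N·c) + f = 56²/(2.2 × 0.013) + 56 = 3136/0.0286 + 56 ≈ 109706.3 mm ≈ 109.7 m.
Far limit Df = s·(H − f)/(H − s) = 29700 × (109706.3 − 56) / (109706.3 − 29700) = 29700 × 109650.3 / 80006.3 ≈ 40704 mm ≈ 40.7 m.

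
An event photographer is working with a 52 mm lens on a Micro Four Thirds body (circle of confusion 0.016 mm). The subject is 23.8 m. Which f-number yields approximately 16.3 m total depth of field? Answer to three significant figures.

f/2.20

Write h = H − f = f²/(N·c). The thin-lens limits are Dn = s·h/(h + (s−f)) and Df = s·h/(h − (s−f)), so DoF = Df − Dn = 2·s·(s−f)·h / (h² − (s−f)²).
That is a quadratic in h: DoF·h² − 2·s·(s−f)·h − DoF·(s−f)² = 0 ⇒ h = (s−f)·(s + √(s² + DoF²)) / DoF = 23748 × (23800 + √(23800² + 16300²)) / 16300 = 23748 × (23800 + 28846.7) / 16300 ≈ 76703 mm.
Then N = f²/(c·h) = 52² / (0.016 × 76703) = 2704 / 1227.2 ≈ 2.20.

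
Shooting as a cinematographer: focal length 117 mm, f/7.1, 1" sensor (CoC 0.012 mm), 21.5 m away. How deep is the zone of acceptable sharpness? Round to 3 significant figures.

5.83 m

Hyperfocal distance H = f²/(N·c) + f = 117²/(7.1 × 0.012) + 117 = 13689/0.0852 + 117 ≈ 160786.0 mm ≈ 160.8 m.
Near limit Dn = s·(H − f)/(H + s − 2f) = 21500 × (160786.0 − 117) / (160786.0 + 21500 − 2 × 117) = 21500 × 160669.0 / 182052.0 ≈ 18974.7 mm.
Far limit Df = s·(H − f)/(H − s) = 21500 × (160786.0 − 117) / (160786.0 − 21500) = 21500 × 160669.0 / 139286.0 ≈ 24800.7 mm.
Depth of field = Df − Dn = 24800.7 − 18974.7 ≈ 5826.0 mm ≈ 5.83 m.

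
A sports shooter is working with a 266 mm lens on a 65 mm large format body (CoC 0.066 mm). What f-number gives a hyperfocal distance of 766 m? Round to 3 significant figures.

f/1.40

Rearrange H = f²/(N·c) + f for N: N = f² / ((H − f)·c).
N = 266² / ((766000 − 266) × 0.066) = 70756 / 50538 ≈ 1.40.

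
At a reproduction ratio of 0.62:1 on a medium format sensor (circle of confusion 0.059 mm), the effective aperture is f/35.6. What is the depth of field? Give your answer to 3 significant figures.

10.9 mm

At magnification m, DoF ≈ 2·N_eff·c/m² = 2 × 35.6 × 0.059 / 0.62² = 4.201 / 0.3844 ≈ 10.9 mm.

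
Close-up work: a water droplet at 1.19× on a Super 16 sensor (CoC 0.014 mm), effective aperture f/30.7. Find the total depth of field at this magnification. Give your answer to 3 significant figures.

0.607 mm

At magnification m, DoF ≈ 2·N_eff·c/m² = 2 × 30.7 × 0.014 / 1.19² = 0.8596 / 1.416 ≈ 0.607 mm.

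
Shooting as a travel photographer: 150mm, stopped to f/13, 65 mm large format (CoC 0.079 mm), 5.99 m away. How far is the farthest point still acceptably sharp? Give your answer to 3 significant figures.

8.17 m

Hyperfocal distance H = f²/(N·c) + f = 150²/(13 × 0.079) + 150 = 22500/1.027 + 150 ≈ 22058.5 mm ≈ 22.06 m.
Far limit Df = s·(H − f)/(H − s) = 5990 × (22058.5 − 150) / (22058.5 − 5990) = 5990 × 21908.5 / 16068.5 ≈ 8167.0 mm ≈ 8.17 m.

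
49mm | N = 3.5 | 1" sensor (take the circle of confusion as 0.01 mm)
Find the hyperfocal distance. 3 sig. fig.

Hyperfocal distance H = f²/(N·c) + f = 49²/(3.5 × 0.01) + 49 = 2401/0.035 + 49 ≈ 68649.0 mm ≈ 68.6 m.

68.6 m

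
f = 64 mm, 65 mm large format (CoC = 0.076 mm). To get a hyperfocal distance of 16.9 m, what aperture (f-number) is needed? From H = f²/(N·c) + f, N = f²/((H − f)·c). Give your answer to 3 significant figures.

Rearrange H = f²/(N·c) + f for N: N = f² / ((H − f)·c).
N = 64² / ((16900 − 64) × 0.076) = 4096 / 1280 ≈ 3.20.

f/3.20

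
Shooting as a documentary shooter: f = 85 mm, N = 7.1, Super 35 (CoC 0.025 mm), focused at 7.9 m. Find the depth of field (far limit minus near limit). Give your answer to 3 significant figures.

Hyperfocal distance H = f²/(N·c) + f = 85²/(7.1 × 0.025) + 85 = 7225/0.1775 + 85 ≈ 40789.2 mm ≈ 40.79 m.
Near limit Dn = s·(H − f)/(H + s − 2f) = 7900 × (40789.2 − 85) / (40789.2 + 7900 − 2 × 85) = 7900 × 40704.2 / 48519.2 ≈ 6627.5 mm.
Far limit Df = s·(H − f)/(H − s) = 7900 × (40789.2 − 85) / (40789.2 − 7900) = 7900 × 40704.2 / 32889.2 ≈ 9777.2 mm.
Depth of field = Df − Dn = 9777.2 − 6627.5 ≈ 3149.7 mm ≈ 3.15 m.

3.15 m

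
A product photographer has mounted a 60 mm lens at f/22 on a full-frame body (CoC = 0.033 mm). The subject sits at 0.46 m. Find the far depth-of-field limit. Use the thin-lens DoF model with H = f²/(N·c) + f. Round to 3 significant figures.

0.500 m

Hyperfocal distance H = f²/(N·c) + f = 60²/(22 × 0.033) + 60 = 3600/0.726 + 60 ≈ 5018.7 mm ≈ 5.019 m.
Far limit Df = s·(H − f)/(H − s) = 460 × (5018.7 − 60) / (5018.7 − 460) = 460 × 4958.7 / 4558.7 ≈ 500.36 mm ≈ 0.500 m.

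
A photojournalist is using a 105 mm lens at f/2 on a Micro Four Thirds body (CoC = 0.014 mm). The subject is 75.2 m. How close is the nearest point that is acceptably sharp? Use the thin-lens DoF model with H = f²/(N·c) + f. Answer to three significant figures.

63.2 m

Hyperfocal distance H = f²/(N·c) + f = 105²/(2 × 0.014) + 105 = 11025/0.028 + 105 ≈ 393855.0 mm ≈ 393.9 m.
Near limit Dn = s·(H − f)/(H + s − 2f) = 75200 × (393855.0 − 105) / (393855.0 + 75200 − 2 × 105) = 75200 × 393750.0 / 468845.0 ≈ 63155 mm ≈ 63.2 m.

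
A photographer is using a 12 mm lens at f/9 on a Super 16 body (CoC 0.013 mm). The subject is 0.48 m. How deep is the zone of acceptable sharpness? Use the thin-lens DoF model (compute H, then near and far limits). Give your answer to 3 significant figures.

427 mm

Hyperfocal distance H = f²/(N·c) + f = 12²/(9 × 0.013) + 12 = 144/0.117 + 12 ≈ 1242.8 mm ≈ 1.243 m.
Near limit Dn = s·(H − f)/(H + s − 2f) = 480 × (1242.8 − 12) / (1242.8 + 480 − 2 × 12) = 480 × 1230.8 / 1698.8 ≈ 347.76 mm.
Far limit Df = s·(H − f)/(H − s) = 480 × (1242.8 − 12) / (1242.8 − 480) = 480 × 1230.8 / 762.8 ≈ 774.51 mm.
Depth of field = Df − Dn = 774.51 − 347.76 ≈ 426.75 mm.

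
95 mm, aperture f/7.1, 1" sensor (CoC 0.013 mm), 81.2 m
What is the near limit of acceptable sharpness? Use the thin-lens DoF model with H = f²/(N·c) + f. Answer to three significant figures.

44.4 m

Hyperfocal distance H = f²/(N·c) + f = 95²/(7.1 × 0.013) + 95 = 9025/0.0923 + 95 ≈ 97874.0 mm ≈ 97.87 m.
Near limit Dn = s·(H − f)/(H + s − 2f) = 81200 × (97874.0 − 95) / (97874.0 + 81200 − 2 × 95) = 81200 × 97779.0 / 178884.0 ≈ 44384 mm ≈ 44.4 m.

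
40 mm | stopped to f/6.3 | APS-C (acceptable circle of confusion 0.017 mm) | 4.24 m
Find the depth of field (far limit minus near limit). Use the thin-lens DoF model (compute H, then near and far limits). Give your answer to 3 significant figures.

Hyperfocal distance H = f²/(N·c) + f = 40²/(6.3 × 0.017) + 40 = 1600/0.1071 + 40 ≈ 14979.3 mm ≈ 14.98 m.
Near limit Dn = s·(H − f)/(H + s − 2f) = 4240 × (14979.3 − 40) / (14979.3 + 4240 − 2 × 40) = 4240 × 14939.3 / 19139.3 ≈ 3309.6 mm.
Far limit Df = s·(H − f)/(H − s) = 4240 × (14979.3 − 40) / (14979.3 − 4240) = 4240 × 14939.3 / 10739.3 ≈ 5898.2 mm.
Depth of field = Df − Dn = 5898.2 − 3309.6 ≈ 2588.6 mm ≈ 2.59 m.

2.59 m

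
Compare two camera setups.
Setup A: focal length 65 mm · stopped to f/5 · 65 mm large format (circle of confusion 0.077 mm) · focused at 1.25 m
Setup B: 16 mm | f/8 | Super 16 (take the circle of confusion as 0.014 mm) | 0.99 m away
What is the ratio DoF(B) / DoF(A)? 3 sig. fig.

3.77

Setup A: H = 65²/(5×0.077) + 65 ≈ 11039.0 mm; DoF = Df − Dn = 1401.32 − 1128.18 ≈ 273.14 mm.
Setup B: H = 16²/(8×0.014) + 16 ≈ 2301.7 mm; DoF = Df − Dn = 1725.1 − 694.2 ≈ 1030.9 mm.
Ratio = 1030.9 / 273.14 ≈ 3.77.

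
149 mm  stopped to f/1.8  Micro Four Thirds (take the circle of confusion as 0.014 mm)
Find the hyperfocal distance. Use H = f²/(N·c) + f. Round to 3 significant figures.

Hyperfocal distance H = f²/(N·c) + f = 149²/(1.8 × 0.014) + 149 = 22201/0.0252 + 149 ≈ 881141.1 mm ≈ 881 m.

881 m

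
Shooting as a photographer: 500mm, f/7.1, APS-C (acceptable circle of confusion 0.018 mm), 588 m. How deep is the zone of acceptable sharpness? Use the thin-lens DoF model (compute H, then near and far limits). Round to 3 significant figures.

388 m

Hyperfocal distance H = f²/(N·c) + f = 500²/(7.1 × 0.018) + 500 = 250000/0.1278 + 500 ≈ 1956681.5 mm ≈ 1957 m.
Near limit Dn = s·(H − f)/(H + s − 2f) = 588000 × (1956681.5 − 500) / (1956681.5 + 588000 − 2 × 500) = 588000 × 1956181.5 / 2543681.5 ≈ 452193 mm.
Far limit Df = s·(H − f)/(H − s) = 588000 × (1956681.5 − 500) / (1956681.5 − 588000) = 588000 × 1956181.5 / 1368681.5 ≈ 840396 mm.
Depth of field = Df − Dn = 840396 − 452193 ≈ 388203 mm ≈ 388 m.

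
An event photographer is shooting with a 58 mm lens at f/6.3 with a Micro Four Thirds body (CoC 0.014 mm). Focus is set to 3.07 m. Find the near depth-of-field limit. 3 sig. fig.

2.85 m

Hyperfocal distance H = f²/(N·c) + f = 58²/(6.3 × 0.014) + 58 = 3364/0.0882 + 58 ≈ 38198.6 mm ≈ 38.20 m.
Near limit Dn = s·(H − f)/(H + s − 2f) = 3070 × (38198.6 − 58) / (38198.6 + 3070 − 2 × 58) = 3070 × 38140.6 / 41152.6 ≈ 2845.3 mm ≈ 2.85 m.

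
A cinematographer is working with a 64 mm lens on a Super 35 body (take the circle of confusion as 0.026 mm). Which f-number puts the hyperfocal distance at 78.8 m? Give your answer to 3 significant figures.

Rearrange H = f²/(N·c) + f for N: N = f² / ((H − f)·c).
N = 64² / ((78800 − 64) × 0.026) = 4096 / 2047 ≈ 2.00.

f/2.00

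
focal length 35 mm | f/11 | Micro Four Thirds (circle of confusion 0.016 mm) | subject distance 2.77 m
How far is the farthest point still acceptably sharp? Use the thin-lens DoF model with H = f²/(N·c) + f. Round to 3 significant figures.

Hyperfocal distance H = f²/(N·c) + f = 35²/(11 × 0.016) + 35 = 1225/0.176 + 35 ≈ 6995.2 mm ≈ 6.995 m.
Far limit Df = s·(H − f)/(H − s) = 2770 × (6995.2 − 35) / (6995.2 − 2770) = 2770 × 6960.2 / 4225.2 ≈ 4563.0 mm ≈ 4.56 m.

4.56 m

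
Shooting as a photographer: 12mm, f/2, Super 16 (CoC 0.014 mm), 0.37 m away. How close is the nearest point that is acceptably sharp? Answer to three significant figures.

Hyperfocal distance H = f²/(N·c) + f = 12²/(2 × 0.014) + 12 = 144/0.028 + 12 ≈ 5154.9 mm ≈ 5.155 m.
Near limit Dn = s·(H − f)/(H + s − 2f) = 370 × (5154.9 − 12) / (5154.9 + 370 − 2 × 12) = 370 × 5142.9 / 5500.9 ≈ 345.92 mm.

346 mm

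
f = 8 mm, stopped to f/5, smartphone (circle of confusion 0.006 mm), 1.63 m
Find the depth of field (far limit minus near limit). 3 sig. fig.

Hyperfocal distance H = f²/(N·c) + f = 8²/(5 × 0.006) + 8 = 64/0.03 + 8 ≈ 2141.3 mm ≈ 2.141 m.
Near limit Dn = s·(H − f)/(H + s − 2f) = 1630 × (2141.3 − 8) / (2141.3 + 1630 − 2 × 8) = 1630 × 2133.3 / 3755.3 ≈ 926.0 mm.
Far limit Df = s·(H − f)/(H − s) = 1630 × (2141.3 − 8) / (2141.3 − 1630) = 1630 × 2133.3 / 511.3 ≈ 6800.5 mm.
Depth of field = Df − Dn = 6800.5 − 926.0 ≈ 5874.5 mm ≈ 5.87 m.

5.87 m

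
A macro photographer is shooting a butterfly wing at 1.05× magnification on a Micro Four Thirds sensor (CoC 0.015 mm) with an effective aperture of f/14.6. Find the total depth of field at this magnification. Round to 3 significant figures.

At magnification m, DoF ≈ 2·N_eff·c/m² = 2 × 14.6 × 0.015 / 1.05² = 0.438 / 1.103 ≈ 0.397 mm.

0.397 mm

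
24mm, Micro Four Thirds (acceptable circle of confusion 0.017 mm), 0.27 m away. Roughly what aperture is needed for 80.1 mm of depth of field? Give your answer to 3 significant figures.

f/20

Write h = H − f = f²/(N·c). The thin-lens limits are Dn = s·h/(h + (s−f)) and Df = s·h/(h − (s−f)), so DoF = Df − Dn = 2·s·(s−f)·h / (h² − (s−f)²).
That is a quadratic in h: DoF·h² − 2·s·(s−f)·h − DoF·(s−f)² = 0 ⇒ h = (s−f)·(s + √(s² + DoF²)) / DoF = 246 × (270 + √(270² + 80.1²)) / 80.1 = 246 × (270 + 281.631) / 80.1 ≈ 1694.1 mm.
Then N = f²/(c·h) = 24² / (0.017 × 1694.1) = 576 / 28.801 ≈ 20.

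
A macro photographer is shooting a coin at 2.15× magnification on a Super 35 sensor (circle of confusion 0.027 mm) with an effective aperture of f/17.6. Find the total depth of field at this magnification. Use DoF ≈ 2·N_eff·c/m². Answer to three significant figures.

0.206 mm

At magnification m, DoF ≈ 2·N_eff·c/m² = 2 × 17.6 × 0.027 / 2.15² = 0.9504 / 4.622 ≈ 0.206 mm.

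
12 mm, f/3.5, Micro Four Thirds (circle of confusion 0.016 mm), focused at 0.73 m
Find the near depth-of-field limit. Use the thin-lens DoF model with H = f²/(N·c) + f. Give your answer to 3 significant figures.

0.571 m

Hyperfocal distance H = f²/(N·c) + f = 12²/(3.5 × 0.016) + 12 = 144/0.056 + 12 ≈ 2583.4 mm ≈ 2.583 m.
Near limit Dn = s·(H − f)/(H + s − 2f) = 730 × (2583.4 − 12) / (2583.4 + 730 − 2 × 12) = 730 × 2571.4 / 3289.4 ≈ 570.66 mm ≈ 0.571 m.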